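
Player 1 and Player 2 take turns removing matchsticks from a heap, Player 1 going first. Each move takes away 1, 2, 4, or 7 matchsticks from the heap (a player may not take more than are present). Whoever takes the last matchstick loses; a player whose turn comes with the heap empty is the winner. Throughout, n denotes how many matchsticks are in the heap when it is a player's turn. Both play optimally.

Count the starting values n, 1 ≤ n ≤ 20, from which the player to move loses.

7

Build the W/L table. Terminal = W. A non-terminal position is W if it has a move to some L; otherwise it is L.
n=0: no move; the opponent has just taken the last matchstick and therefore loses → W
n=1: L (sole option 0(W) is W)
n=2: W (go to 1, an L position)
n=3: W (go to 1, an L position)
n=4: L (options 3(W), 2(W), 0(W) are all W)
n=5: W (go to 4, an L position)
n=6: W (go to 4, an L position)
n=7: L (options 6(W), 5(W), 3(W), 0(W) are all W)
n=8: W (go to 7, an L position)
n=9: W (go to 7, an L position)
n=10: L (options 9(W), 8(W), 6(W), 3(W) are all W)
n=11: W (go to 10, an L position)
n=12: W (go to 10, an L position)
n=13: L (options 12(W), 11(W), 9(W), 6(W) are all W)
n=14: W (go to 13, an L position)
n=15: W (go to 13, an L position)
n=16: L (options 15(W), 14(W), 12(W), 9(W) are all W)
n=17: W (go to 16, an L position)
n=18: W (go to 16, an L position)
n=19: L (options 18(W), 17(W), 15(W), 12(W) are all W)
n=20: W (go to 19, an L position)
L entries with 1 ≤ n ≤ 20 (the range starts at n=1): n = 1, 4, 7, 10, 13, 16, 19; that makes 7.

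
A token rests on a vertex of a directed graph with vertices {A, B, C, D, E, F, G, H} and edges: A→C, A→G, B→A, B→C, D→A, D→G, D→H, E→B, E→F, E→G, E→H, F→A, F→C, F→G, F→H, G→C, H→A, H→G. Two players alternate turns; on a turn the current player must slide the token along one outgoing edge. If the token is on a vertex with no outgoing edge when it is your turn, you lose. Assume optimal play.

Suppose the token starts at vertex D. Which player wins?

The first player wins.

Positions with no move are L. A position that does have a move is losing for the player to move precisely when every available move leads to a winning position for the opponent. Fill in the labels:
Every edge goes from a vertex to one that appears earlier in the order C, G, A, B, H, D, F, E, so processing vertices in that order labels each vertex after all of its successors.
C: no outgoing edge → L
G: →C(L), so W
A: →C(L), so W
B: →C(L), so W
H: →A(W), G(W) — all W, so L
D: →H(L), so W
F: →H(L), so W
E: →H(L), so W
From D the player to move can move to H, reaching an L position.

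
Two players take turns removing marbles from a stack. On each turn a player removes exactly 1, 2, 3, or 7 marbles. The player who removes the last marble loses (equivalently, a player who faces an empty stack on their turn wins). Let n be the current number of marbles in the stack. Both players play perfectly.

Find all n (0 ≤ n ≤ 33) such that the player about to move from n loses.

1, 5, 9, 13, 17, 21, 25, 29, 33

Positions with no move are W. A position that does have a move is losing for the player to move precisely when every available move leads to a winning position for the opponent. Fill in the labels:
n=0: no move; the opponent has just taken the last marble and therefore loses → W
n=1: →0(W) only, which is W, so L
n=2: →1(L), so W
n=3: →1(L), so W
n=4: →1(L), so W
n=5: →4(W), 3(W), 2(W) — all W, so L
n=6: →5(L), so W
n=7: →5(L), so W
n=8: →5(L), so W
n=9: →8(W), 7(W), 6(W), 2(W) — all W, so L
n=10: →9(L), so W
n=11: →9(L), so W
n=12: →9(L), so W
n=13: →12(W), 11(W), 10(W), 6(W) — all W, so L
n=14: →13(L), so W
n=15: →13(L), so W
n=16: →13(L), so W
n=17: →16(W), 15(W), 14(W), 10(W) — all W, so L
n=18: →17(L), so W
n=19: →17(L), so W
n=20: →17(L), so W
n=21: →20(W), 19(W), 18(W), 14(W) — all W, so L
n=22: →21(L), so W
n=23: →21(L), so W
n=24: →21(L), so W
n=25: →24(W), 23(W), 22(W), 18(W) — all W, so L
n=26: →25(L), so W
n=27: →25(L), so W
n=28: →25(L), so W
n=29: →28(W), 27(W), 26(W), 22(W) — all W, so L
n=30: →29(L), so W
n=31: →29(L), so W
n=32: →29(L), so W
n=33: →32(W), 31(W), 30(W), 26(W) — all W, so L
Reading off the rows marked L gives the requested list; there are 9 such values of n.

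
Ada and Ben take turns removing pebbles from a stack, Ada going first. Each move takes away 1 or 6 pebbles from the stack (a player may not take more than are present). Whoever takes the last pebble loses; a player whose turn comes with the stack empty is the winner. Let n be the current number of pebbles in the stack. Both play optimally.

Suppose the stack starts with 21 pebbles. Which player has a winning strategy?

Use the standard recursion: the mover wins at a terminal position; elsewhere, the mover wins exactly when some move hands the opponent an L position.
n=0: no move; the opponent has just taken the last pebble and therefore loses → W
n=1: →0(W) only, which is W, so L
n=2: →1(L), so W
n=3: →2(W) only, which is W, so L
n=4: →3(L), so W
n=5: →4(W) only, which is W, so L
n=6: →5(L), so W
n=7: →1(L), so W
n=8: →7(W), 2(W) — all W, so L
n=9: →8(L), so W
n=10: →9(W), 4(W) — all W, so L
n=11: →10(L), so W
n=12: →11(W), 6(W) — all W, so L
n=13: →12(L), so W
n=14: →8(L), so W
n=15: →14(W), 9(W) — all W, so L
n=16: →15(L), so W
n=17: →16(W), 11(W) — all W, so L
n=18: →17(L), so W
n=19: →18(W), 13(W) — all W, so L
n=20: →19(L), so W
n=21: →15(L), so W
The starting position 21 is W: Ada should remove 6, leaving 15, handing over an L position.

Ada wins.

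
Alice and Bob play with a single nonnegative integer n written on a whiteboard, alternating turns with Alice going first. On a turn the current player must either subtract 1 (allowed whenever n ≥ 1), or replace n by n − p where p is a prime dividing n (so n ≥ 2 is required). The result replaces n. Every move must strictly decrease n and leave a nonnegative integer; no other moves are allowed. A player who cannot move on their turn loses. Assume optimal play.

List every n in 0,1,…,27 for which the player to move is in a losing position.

0, 4, 8, 12, 16, 20, 24

Work bottom-up. With no move the player to move loses. Otherwise the position is W if at least one move leads to an L position for the opponent, and L if every move leads to a W.
n=0: no move → L
n=1: W (go to 0, an L position)
n=2: W (go to 0, an L position)
n=3: W (go to 0, an L position)
n=4: L (options 2(W), 3(W) are all W)
n=5: W (go to 0, an L position)
n=6: W (go to 4, an L position)
n=7: W (go to 0, an L position)
n=8: L (options 6(W), 7(W) are all W)
n=9: W (go to 8, an L position)
n=10: W (go to 8, an L position)
n=11: W (go to 0, an L position)
n=12: L (options 9(W), 10(W), 11(W) are all W)
n=13: W (go to 0, an L position)
n=14: W (go to 12, an L position)
n=15: W (go to 12, an L position)
n=16: L (options 14(W), 15(W) are all W)
n=17: W (go to 0, an L position)
n=18: W (go to 16, an L position)
n=19: W (go to 0, an L position)
n=20: L (options 15(W), 18(W), 19(W) are all W)
n=21: W (go to 20, an L position)
n=22: W (go to 20, an L position)
n=23: W (go to 0, an L position)
n=24: L (options 21(W), 22(W), 23(W) are all W)
n=25: W (go to 20, an L position)
n=26: W (go to 24, an L position)
n=27: W (go to 24, an L position)
Reading off the rows marked L gives the requested list; there are 7 such values of n.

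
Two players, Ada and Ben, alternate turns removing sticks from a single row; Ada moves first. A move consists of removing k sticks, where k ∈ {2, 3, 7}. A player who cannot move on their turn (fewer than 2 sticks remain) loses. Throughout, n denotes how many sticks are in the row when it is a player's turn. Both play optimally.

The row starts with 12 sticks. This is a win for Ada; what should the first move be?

Remove 2, leaving 10.

Classify positions by backward induction: terminal positions (no move available) are L. From any other position, the mover wins iff some move reaches an L.
n=0: no move → L
n=1: no move → L
n=2: can move to 0, which is L ⇒ W
n=3: can move to 1, which is L ⇒ W
n=4: can move to 1, which is L ⇒ W
n=5: moves to 3(W), 2(W); every one is W ⇒ L
n=6: moves to 4(W), 3(W); every one is W ⇒ L
n=7: can move to 5, which is L ⇒ W
n=8: can move to 6, which is L ⇒ W
n=9: can move to 6, which is L ⇒ W
n=10: moves to 8(W), 7(W), 3(W); every one is W ⇒ L
n=11: moves to 9(W), 8(W), 4(W); every one is W ⇒ L
n=12: can move to 10, which is L ⇒ W
From 12, the L positions reachable in one move are: 10, 5. Any move reaching one of these is winning.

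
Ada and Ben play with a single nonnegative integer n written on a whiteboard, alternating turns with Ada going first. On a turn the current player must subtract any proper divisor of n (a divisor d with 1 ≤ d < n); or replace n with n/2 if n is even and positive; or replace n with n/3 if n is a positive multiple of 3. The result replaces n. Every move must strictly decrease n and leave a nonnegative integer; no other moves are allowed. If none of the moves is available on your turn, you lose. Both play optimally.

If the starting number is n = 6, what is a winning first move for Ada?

Move to 4.

Use the standard recursion: the mover loses at a terminal position; elsewhere, the mover wins exactly when some move hands the opponent an L position.
n=0: no move → L
n=1: no move → L
n=2: reaches L-position 1 → W
n=3: reaches L-position 1 → W
n=4: only reaches 2(W), 3(W), all W → L
n=5: reaches L-position 4 → W
n=6: reaches L-position 4 → W
From 6, the L positions reachable in one move are: 4.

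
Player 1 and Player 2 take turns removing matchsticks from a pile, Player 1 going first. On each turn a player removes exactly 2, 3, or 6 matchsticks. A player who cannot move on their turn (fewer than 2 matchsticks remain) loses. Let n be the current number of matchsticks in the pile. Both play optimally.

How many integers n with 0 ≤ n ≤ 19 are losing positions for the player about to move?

8

Compute win/loss labels from the base case upward. A position with no move is L. Any other position is W if it can reach an L in one move, else L.
n=0: no move → L
n=1: no move → L
n=2: →0(L), so W
n=3: →1(L), so W
n=4: →1(L), so W
n=5: →3(W), 2(W) — all W, so L
n=6: →0(L), so W
n=7: →5(L), so W
n=8: →5(L), so W
n=9: →7(W), 6(W), 3(W) — all W, so L
n=10: →8(W), 7(W), 4(W) — all W, so L
n=11: →9(L), so W
n=12: →10(L), so W
n=13: →10(L), so W
n=14: →12(W), 11(W), 8(W) — all W, so L
n=15: →9(L), so W
n=16: →14(L), so W
n=17: →14(L), so W
n=18: →16(W), 15(W), 12(W) — all W, so L
n=19: →17(W), 16(W), 13(W) — all W, so L
L entries with 0 ≤ n ≤ 19: n = 0, 1, 5, 9, 10, 14, 18, 19; that makes 8.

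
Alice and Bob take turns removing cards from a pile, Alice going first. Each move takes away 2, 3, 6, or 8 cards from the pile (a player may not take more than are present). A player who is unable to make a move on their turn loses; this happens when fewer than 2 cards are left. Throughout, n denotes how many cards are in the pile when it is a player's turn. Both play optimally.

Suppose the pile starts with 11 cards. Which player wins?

Alice wins.

Build the W/L table. Terminal = L. A non-terminal position is W if it has a move to some L; otherwise it is L.
n=0: no move → L
n=1: no move → L
n=2: W (go to 0, an L position)
n=3: W (go to 1, an L position)
n=4: W (go to 1, an L position)
n=5: L (options 3(W), 2(W) are all W)
n=6: W (go to 0, an L position)
n=7: W (go to 5, an L position)
n=8: W (go to 5, an L position)
n=9: W (go to 1, an L position)
n=10: L (options 8(W), 7(W), 4(W), 2(W) are all W)
n=11: W (go to 5, an L position)
From 11 Alice can remove 6, leaving 5, reaching an L position.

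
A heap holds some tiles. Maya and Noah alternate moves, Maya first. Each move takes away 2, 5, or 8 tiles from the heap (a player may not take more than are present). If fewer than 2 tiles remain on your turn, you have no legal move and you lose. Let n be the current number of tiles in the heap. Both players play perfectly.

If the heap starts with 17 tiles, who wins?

Use the standard recursion: the mover loses at a terminal position; elsewhere, the mover wins exactly when some move hands the opponent an L position.
n=0: no move → L
n=1: no move → L
n=2: W (go to 0, an L position)
n=3: W (go to 1, an L position)
n=4: L (sole option 2(W) is W)
n=5: W (go to 0, an L position)
n=6: W (go to 4, an L position)
n=7: L (options 5(W), 2(W) are all W)
n=8: W (go to 0, an L position)
n=9: W (go to 7, an L position)
n=10: L (options 8(W), 5(W), 2(W) are all W)
n=11: L (options 9(W), 6(W), 3(W) are all W)
n=12: W (go to 10, an L position)
n=13: W (go to 11, an L position)
n=14: L (options 12(W), 9(W), 6(W) are all W)
n=15: W (go to 10, an L position)
n=16: W (go to 14, an L position)
n=17: L (options 15(W), 12(W), 9(W) are all W)
Every move from 17 reaches a W position, so the mover loses.

Noah wins.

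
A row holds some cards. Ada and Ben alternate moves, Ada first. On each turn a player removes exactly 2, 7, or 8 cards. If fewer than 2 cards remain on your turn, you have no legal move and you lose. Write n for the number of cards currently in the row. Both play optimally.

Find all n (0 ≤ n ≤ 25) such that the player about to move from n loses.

0, 1, 4, 5, 10, 14, 15, 19, 20, 24, 25

Work bottom-up. With no move the player to move loses. Otherwise the position is W if at least one move leads to an L position for the opponent, and L if every move leads to a W.
n=0: no move → L
n=1: no move → L
n=2: reaches L-position 0 → W
n=3: reaches L-position 1 → W
n=4: only reaches 2(W), which is W → L
n=5: only reaches 3(W), which is W → L
n=6: reaches L-position 4 → W
n=7: reaches L-position 5 → W
n=8: reaches L-position 1 → W
n=9: reaches L-position 1 → W
n=10: only reaches 8(W), 3(W), 2(W), all W → L
n=11: reaches L-position 4 → W
n=12: reaches L-position 10 → W
n=13: reaches L-position 5 → W
n=14: only reaches 12(W), 7(W), 6(W), all W → L
n=15: only reaches 13(W), 8(W), 7(W), all W → L
n=16: reaches L-position 14 → W
n=17: reaches L-position 15 → W
n=18: reaches L-position 10 → W
n=19: only reaches 17(W), 12(W), 11(W), all W → L
n=20: only reaches 18(W), 13(W), 12(W), all W → L
n=21: reaches L-position 19 → W
n=22: reaches L-position 20 → W
n=23: reaches L-position 15 → W
n=24: only reaches 22(W), 17(W), 16(W), all W → L
n=25: only reaches 23(W), 18(W), 17(W), all W → L
The losing starting values of n are exactly the entries labelled L in this table (11 of them).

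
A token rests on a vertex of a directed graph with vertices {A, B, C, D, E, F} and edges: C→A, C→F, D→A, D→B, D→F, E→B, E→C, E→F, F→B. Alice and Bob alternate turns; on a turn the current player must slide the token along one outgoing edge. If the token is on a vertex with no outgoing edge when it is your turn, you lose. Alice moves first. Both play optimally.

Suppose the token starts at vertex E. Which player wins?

Classify positions by backward induction: terminal positions (no move available) are L. From any other position, the mover wins iff some move reaches an L.
Every edge goes from a vertex to one that appears earlier in the order A, B, F, C, E, D, so processing vertices in that order labels each vertex after all of its successors.
A: no outgoing edge → L
B: no outgoing edge → L
F: →B(L), so W
C: →A(L), so W
E: →B(L), so W
D: →B(L), so W
From E Alice can move to B, reaching an L position.

Alice wins.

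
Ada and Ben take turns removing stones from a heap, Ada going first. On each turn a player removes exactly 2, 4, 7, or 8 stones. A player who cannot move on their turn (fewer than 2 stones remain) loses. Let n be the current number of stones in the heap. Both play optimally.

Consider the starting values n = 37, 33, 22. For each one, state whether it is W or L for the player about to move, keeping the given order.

37: W, 33: L, 22: L

Positions with no move are L. A position that does have a move is losing for the player to move precisely when every available move leads to a winning position for the opponent. Fill in the labels:
n=0: no move → L
n=1: no move → L
n=2: can move to 0, which is L ⇒ W
n=3: can move to 1, which is L ⇒ W
n=4: can move to 0, which is L ⇒ W
n=5: can move to 1, which is L ⇒ W
n=6: moves to 4(W), 2(W); every one is W ⇒ L
n=7: can move to 0, which is L ⇒ W
n=8: can move to 6, which is L ⇒ W
n=9: can move to 1, which is L ⇒ W
n=10: can move to 6, which is L ⇒ W
n=11: moves to 9(W), 7(W), 4(W), 3(W); every one is W ⇒ L
n=12: moves to 10(W), 8(W), 5(W), 4(W); every one is W ⇒ L
n=13: can move to 11, which is L ⇒ W
n=14: can move to 12, which is L ⇒ W
n=15: can move to 11, which is L ⇒ W
n=16: can move to 12, which is L ⇒ W
n=17: moves to 15(W), 13(W), 10(W), 9(W); every one is W ⇒ L
n=18: can move to 11, which is L ⇒ W
n=19: can move to 17, which is L ⇒ W
n=20: can move to 12, which is L ⇒ W
n=21: can move to 17, which is L ⇒ W
n=22: moves to 20(W), 18(W), 15(W), 14(W); every one is W ⇒ L
n=23: moves to 21(W), 19(W), 16(W), 15(W); every one is W ⇒ L
n=24: can move to 22, which is L ⇒ W
n=25: can move to 23, which is L ⇒ W
n=26: can move to 22, which is L ⇒ W
n=27: can move to 23, which is L ⇒ W
n=28: moves to 26(W), 24(W), 21(W), 20(W); every one is W ⇒ L
n=29: can move to 22, which is L ⇒ W
n=30: can move to 28, which is L ⇒ W
n=31: can move to 23, which is L ⇒ W
n=32: can move to 28, which is L ⇒ W
n=33: moves to 31(W), 29(W), 26(W), 25(W); every one is W ⇒ L
n=34: moves to 32(W), 30(W), 27(W), 26(W); every one is W ⇒ L
n=35: can move to 33, which is L ⇒ W
n=36: can move to 34, which is L ⇒ W
n=37: can move to 33, which is L ⇒ W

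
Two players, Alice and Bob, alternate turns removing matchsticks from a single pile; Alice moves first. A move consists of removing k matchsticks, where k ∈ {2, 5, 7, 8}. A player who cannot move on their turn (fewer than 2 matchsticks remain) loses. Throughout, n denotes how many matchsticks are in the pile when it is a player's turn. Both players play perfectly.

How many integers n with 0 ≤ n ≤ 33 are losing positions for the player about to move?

Work bottom-up. With no move the player to move loses. Otherwise the position is W if at least one move leads to an L position for the opponent, and L if every move leads to a W.
n=0: no move → L
n=1: no move → L
n=2: can move to 0, which is L ⇒ W
n=3: can move to 1, which is L ⇒ W
n=4: the only move is to 2(W), a W ⇒ L
n=5: can move to 0, which is L ⇒ W
n=6: can move to 4, which is L ⇒ W
n=7: can move to 0, which is L ⇒ W
n=8: can move to 1, which is L ⇒ W
n=9: can move to 4, which is L ⇒ W
n=10: moves to 8(W), 5(W), 3(W), 2(W); every one is W ⇒ L
n=11: can move to 4, which is L ⇒ W
n=12: can move to 10, which is L ⇒ W
n=13: moves to 11(W), 8(W), 6(W), 5(W); every one is W ⇒ L
n=14: moves to 12(W), 9(W), 7(W), 6(W); every one is W ⇒ L
n=15: can move to 13, which is L ⇒ W
n=16: can move to 14, which is L ⇒ W
n=17: can move to 10, which is L ⇒ W
n=18: can move to 13, which is L ⇒ W
n=19: can move to 14, which is L ⇒ W
n=20: can move to 13, which is L ⇒ W
n=21: can move to 14, which is L ⇒ W
n=22: can move to 14, which is L ⇒ W
n=23: moves to 21(W), 18(W), 16(W), 15(W); every one is W ⇒ L
n=24: moves to 22(W), 19(W), 17(W), 16(W); every one is W ⇒ L
n=25: can move to 23, which is L ⇒ W
n=26: can move to 24, which is L ⇒ W
n=27: moves to 25(W), 22(W), 20(W), 19(W); every one is W ⇒ L
n=28: can move to 23, which is L ⇒ W
n=29: can move to 27, which is L ⇒ W
n=30: can move to 23, which is L ⇒ W
n=31: can move to 24, which is L ⇒ W
n=32: can move to 27, which is L ⇒ W
n=33: moves to 31(W), 28(W), 26(W), 25(W); every one is W ⇒ L
L entries with 0 ≤ n ≤ 33: n = 0, 1, 4, 10, 13, 14, 23, 24, 27, 33; that makes 10.

10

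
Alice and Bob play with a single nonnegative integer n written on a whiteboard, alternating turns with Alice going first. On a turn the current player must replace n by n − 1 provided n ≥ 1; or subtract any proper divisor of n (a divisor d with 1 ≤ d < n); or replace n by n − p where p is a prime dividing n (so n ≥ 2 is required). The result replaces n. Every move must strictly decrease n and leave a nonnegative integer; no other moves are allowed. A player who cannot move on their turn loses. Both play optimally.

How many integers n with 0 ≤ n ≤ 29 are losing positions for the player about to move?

6

Classify positions by backward induction: terminal positions (no move available) are L. From any other position, the mover wins iff some move reaches an L.
n=0: no move → L
n=1: →0(L), so W
n=2: →0(L), so W
n=3: →0(L), so W
n=4: →2(W), 3(W) — all W, so L
n=5: →0(L), so W
n=6: →4(L), so W
n=7: →0(L), so W
n=8: →4(L), so W
n=9: →6(W), 8(W) — all W, so L
n=10: →9(L), so W
n=11: →0(L), so W
n=12: →9(L), so W
n=13: →0(L), so W
n=14: →7(W), 12(W), 13(W) — all W, so L
n=15: →14(L), so W
n=16: →14(L), so W
n=17: →0(L), so W
n=18: →9(L), so W
n=19: →0(L), so W
n=20: →10(W), 15(W), 16(W), 18(W), 19(W) — all W, so L
n=21: →14(L), so W
n=22: →20(L), so W
n=23: →0(L), so W
n=24: →20(L), so W
n=25: →20(L), so W
n=26: →13(W), 24(W), 25(W) — all W, so L
n=27: →26(L), so W
n=28: →14(L), so W
n=29: →0(L), so W
L entries with 0 ≤ n ≤ 29: n = 0, 4, 9, 14, 20, 26; that makes 6.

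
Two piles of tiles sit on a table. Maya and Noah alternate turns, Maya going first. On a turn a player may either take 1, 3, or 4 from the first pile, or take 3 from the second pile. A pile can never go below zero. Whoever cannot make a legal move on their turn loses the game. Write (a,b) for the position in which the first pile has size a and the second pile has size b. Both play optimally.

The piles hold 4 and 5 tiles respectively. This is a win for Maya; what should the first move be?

Move to (3,5).

Positions with no move are L. A position that does have a move is losing for the player to move precisely when every available move leads to a winning position for the opponent. Fill in the labels:
No move ever increases a pile, so every position that can arise here has a ≤ 4 and b ≤ 5; it is enough to label the cells with 0 ≤ a ≤ 4 and 0 ≤ b ≤ 5.
Every move lowers a or b (never raises either), so fill the grid row by row in increasing a, and left to right within a row: each cell's successors are then already labelled.
      b=0  b=1  b=2  b=3  b=4  b=5
a=0:    L    L    L    W    W    W
a=1:    W    W    W    L    L    L
a=2:    L    L    L    W    W    W
a=3:    W    W    W    L    L    L
a=4:    W    W    W    W    W    W
Cells with no legal move (terminal, hence L): (0,0), (0,1), (0,2).
The remaining L cells, each justified by listing all of its moves:
(1,3): only reaches (0,3)(W), (1,0)(W), all W → L
(1,4): only reaches (0,4)(W), (1,1)(W), all W → L
(1,5): only reaches (0,5)(W), (1,2)(W), all W → L
(2,0): only reaches (1,0)(W), which is W → L
(2,1): only reaches (1,1)(W), which is W → L
(2,2): only reaches (1,2)(W), which is W → L
(3,3): only reaches (2,3)(W), (0,3)(W), (3,0)(W), all W → L
(3,4): only reaches (2,4)(W), (0,4)(W), (3,1)(W), all W → L
(3,5): only reaches (2,5)(W), (0,5)(W), (3,2)(W), all W → L
Every other cell has at least one move into one of the L cells above, so it is W.
From (4,5), the L positions reachable in one move are: (3,5), (1,5). Any move reaching one of these is winning.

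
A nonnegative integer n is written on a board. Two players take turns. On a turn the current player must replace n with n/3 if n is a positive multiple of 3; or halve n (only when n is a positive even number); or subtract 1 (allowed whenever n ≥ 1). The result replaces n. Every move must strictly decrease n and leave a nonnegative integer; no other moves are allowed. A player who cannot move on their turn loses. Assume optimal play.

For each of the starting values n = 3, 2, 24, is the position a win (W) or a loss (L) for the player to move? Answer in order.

Build the W/L table. Terminal = L. A non-terminal position is W if it has a move to some L; otherwise it is L.
n=0: no move → L
n=1: reaches L-position 0 → W
n=2: only reaches 1(W), which is W → L
n=3: reaches L-position 2 → W
n=4: reaches L-position 2 → W
n=5: only reaches 4(W), which is W → L
n=6: reaches L-position 2 → W
n=7: only reaches 6(W), which is W → L
n=8: reaches L-position 7 → W
n=9: only reaches 3(W), 8(W), all W → L
n=10: reaches L-position 5 → W
n=11: only reaches 10(W), which is W → L
n=12: reaches L-position 11 → W
n=13: only reaches 12(W), which is W → L
n=14: reaches L-position 7 → W
n=15: reaches L-position 5 → W
n=16: only reaches 8(W), 15(W), all W → L
n=17: reaches L-position 16 → W
n=18: reaches L-position 9 → W
n=19: only reaches 18(W), which is W → L
n=20: reaches L-position 19 → W
n=21: reaches L-position 7 → W
n=22: reaches L-position 11 → W
n=23: only reaches 22(W), which is W → L
n=24: reaches L-position 23 → W

3: W, 2: L, 24: W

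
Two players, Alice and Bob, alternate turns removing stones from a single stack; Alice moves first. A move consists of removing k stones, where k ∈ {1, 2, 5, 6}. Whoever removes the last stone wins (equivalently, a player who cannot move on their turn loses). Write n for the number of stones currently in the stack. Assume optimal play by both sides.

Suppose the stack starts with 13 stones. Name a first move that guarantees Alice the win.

Compute win/loss labels from the base case upward. A position with no move is L. Any other position is W if it can reach an L in one move, else L.
n=0: no move → L
n=1: W (go to 0, an L position)
n=2: W (go to 0, an L position)
n=3: L (options 2(W), 1(W) are all W)
n=4: W (go to 3, an L position)
n=5: W (go to 3, an L position)
n=6: W (go to 0, an L position)
n=7: L (options 6(W), 5(W), 2(W), 1(W) are all W)
n=8: W (go to 7, an L position)
n=9: W (go to 7, an L position)
n=10: L (options 9(W), 8(W), 5(W), 4(W) are all W)
n=11: W (go to 10, an L position)
n=12: W (go to 10, an L position)
n=13: W (go to 7, an L position)
From 13, the L positions reachable in one move are: 7.

Remove 6, leaving 7.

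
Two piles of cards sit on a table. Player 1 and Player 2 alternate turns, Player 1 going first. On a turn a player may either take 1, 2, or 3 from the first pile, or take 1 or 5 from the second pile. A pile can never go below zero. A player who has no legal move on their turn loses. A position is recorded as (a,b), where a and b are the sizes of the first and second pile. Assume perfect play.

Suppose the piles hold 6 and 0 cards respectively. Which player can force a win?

Player 1 wins.

Build the W/L table. Terminal = L. A non-terminal position is W if it has a move to some L; otherwise it is L.
No move ever increases a pile, so every position that can arise here has a ≤ 6 and b ≤ 0; it is enough to label the cells with 0 ≤ a ≤ 6 and 0 ≤ b ≤ 0.
Every move lowers a or b (never raises either), so fill the grid row by row in increasing a, and left to right within a row: each cell's successors are then already labelled.
      b=0
a=0:    L
a=1:    W
a=2:    W
a=3:    W
a=4:    L
a=5:    W
a=6:    W
Cells with no legal move (terminal, hence L): (0,0).
The remaining L cells, each justified by listing all of its moves:
(4,0): L (options (3,0)(W), (2,0)(W), (1,0)(W) are all W)
Every other cell has at least one move into one of the L cells above, so it is W.
The starting position (6,0) is W: Player 1 should move to (4,0), handing over an L position.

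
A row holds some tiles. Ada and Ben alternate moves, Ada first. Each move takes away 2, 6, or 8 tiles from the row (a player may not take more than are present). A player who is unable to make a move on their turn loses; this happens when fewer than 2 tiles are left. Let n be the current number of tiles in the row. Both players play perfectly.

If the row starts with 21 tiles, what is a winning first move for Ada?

Remove 2, leaving 19.

Label each position W (a win for the player to move) or L (a loss). A position with no legal move is L; any other position is W exactly when some move reaches an L, and L when every move reaches a W.
n=0: no move → L
n=1: no move → L
n=2: reaches L-position 0 → W
n=3: reaches L-position 1 → W
n=4: only reaches 2(W), which is W → L
n=5: only reaches 3(W), which is W → L
n=6: reaches L-position 4 → W
n=7: reaches L-position 5 → W
n=8: reaches L-position 0 → W
n=9: reaches L-position 1 → W
n=10: reaches L-position 4 → W
n=11: reaches L-position 5 → W
n=12: reaches L-position 4 → W
n=13: reaches L-position 5 → W
n=14: only reaches 12(W), 8(W), 6(W), all W → L
n=15: only reaches 13(W), 9(W), 7(W), all W → L
n=16: reaches L-position 14 → W
n=17: reaches L-position 15 → W
n=18: only reaches 16(W), 12(W), 10(W), all W → L
n=19: only reaches 17(W), 13(W), 11(W), all W → L
n=20: reaches L-position 18 → W
n=21: reaches L-position 19 → W
From 21, the L positions reachable in one move are: 19, 15. Any move reaching one of these is winning.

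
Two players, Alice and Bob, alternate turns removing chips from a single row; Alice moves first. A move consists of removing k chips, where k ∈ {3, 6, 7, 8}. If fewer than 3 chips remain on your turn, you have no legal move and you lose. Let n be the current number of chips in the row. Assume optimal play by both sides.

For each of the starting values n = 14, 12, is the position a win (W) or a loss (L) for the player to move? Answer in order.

14: W, 12: L

Compute win/loss labels from the base case upward. A position with no move is L. Any other position is W if it can reach an L in one move, else L.
n=0: no move → L
n=1: no move → L
n=2: no move → L
n=3: W (go to 0, an L position)
n=4: W (go to 1, an L position)
n=5: W (go to 2, an L position)
n=6: W (go to 0, an L position)
n=7: W (go to 1, an L position)
n=8: W (go to 2, an L position)
n=9: W (go to 2, an L position)
n=10: W (go to 2, an L position)
n=11: L (options 8(W), 5(W), 4(W), 3(W) are all W)
n=12: L (options 9(W), 6(W), 5(W), 4(W) are all W)
n=13: L (options 10(W), 7(W), 6(W), 5(W) are all W)
n=14: W (go to 11, an L position)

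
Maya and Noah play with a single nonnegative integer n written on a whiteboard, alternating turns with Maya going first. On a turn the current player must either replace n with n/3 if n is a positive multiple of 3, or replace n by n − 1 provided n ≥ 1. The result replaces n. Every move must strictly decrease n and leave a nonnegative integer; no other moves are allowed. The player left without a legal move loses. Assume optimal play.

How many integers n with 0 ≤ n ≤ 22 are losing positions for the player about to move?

Build the W/L table. Terminal = L. A non-terminal position is W if it has a move to some L; otherwise it is L.
n=0: no move → L
n=1: W (go to 0, an L position)
n=2: L (sole option 1(W) is W)
n=3: W (go to 2, an L position)
n=4: L (sole option 3(W) is W)
n=5: W (go to 4, an L position)
n=6: W (go to 2, an L position)
n=7: L (sole option 6(W) is W)
n=8: W (go to 7, an L position)
n=9: L (options 3(W), 8(W) are all W)
n=10: W (go to 9, an L position)
n=11: L (sole option 10(W) is W)
n=12: W (go to 4, an L position)
n=13: L (sole option 12(W) is W)
n=14: W (go to 13, an L position)
n=15: L (options 5(W), 14(W) are all W)
n=16: W (go to 15, an L position)
n=17: L (sole option 16(W) is W)
n=18: W (go to 17, an L position)
n=19: L (sole option 18(W) is W)
n=20: W (go to 19, an L position)
n=21: W (go to 7, an L position)
n=22: L (sole option 21(W) is W)
L entries with 0 ≤ n ≤ 22: n = 0, 2, 4, 7, 9, 11, 13, 15, 17, 19, 22; that makes 11.

11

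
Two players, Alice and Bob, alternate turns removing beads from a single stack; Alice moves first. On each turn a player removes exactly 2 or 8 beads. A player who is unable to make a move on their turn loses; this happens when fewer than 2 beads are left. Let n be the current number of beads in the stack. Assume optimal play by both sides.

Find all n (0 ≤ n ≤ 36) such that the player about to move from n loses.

Label each position W (a win for the player to move) or L (a loss). A position with no legal move is L; any other position is W exactly when some move reaches an L, and L when every move reaches a W.
n=0: no move → L
n=1: no move → L
n=2: W (go to 0, an L position)
n=3: W (go to 1, an L position)
n=4: L (sole option 2(W) is W)
n=5: L (sole option 3(W) is W)
n=6: W (go to 4, an L position)
n=7: W (go to 5, an L position)
n=8: W (go to 0, an L position)
n=9: W (go to 1, an L position)
n=10: L (options 8(W), 2(W) are all W)
n=11: L (options 9(W), 3(W) are all W)
n=12: W (go to 10, an L position)
n=13: W (go to 11, an L position)
n=14: L (options 12(W), 6(W) are all W)
n=15: L (options 13(W), 7(W) are all W)
n=16: W (go to 14, an L position)
n=17: W (go to 15, an L position)
n=18: W (go to 10, an L position)
n=19: W (go to 11, an L position)
n=20: L (options 18(W), 12(W) are all W)
n=21: L (options 19(W), 13(W) are all W)
n=22: W (go to 20, an L position)
n=23: W (go to 21, an L position)
n=24: L (options 22(W), 16(W) are all W)
n=25: L (options 23(W), 17(W) are all W)
n=26: W (go to 24, an L position)
n=27: W (go to 25, an L position)
n=28: W (go to 20, an L position)
n=29: W (go to 21, an L position)
n=30: L (options 28(W), 22(W) are all W)
n=31: L (options 29(W), 23(W) are all W)
n=32: W (go to 30, an L position)
n=33: W (go to 31, an L position)
n=34: L (options 32(W), 26(W) are all W)
n=35: L (options 33(W), 27(W) are all W)
n=36: W (go to 34, an L position)
Reading off the rows marked L gives the requested list; there are 16 such values of n.

0, 1, 4, 5, 10, 11, 14, 15, 20, 21, 24, 25, 30, 31, 34, 35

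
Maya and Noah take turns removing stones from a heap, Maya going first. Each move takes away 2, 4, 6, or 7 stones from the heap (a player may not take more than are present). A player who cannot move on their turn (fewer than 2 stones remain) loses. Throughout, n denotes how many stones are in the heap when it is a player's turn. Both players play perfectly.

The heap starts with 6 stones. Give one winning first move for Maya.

Build the W/L table. Terminal = L. A non-terminal position is W if it has a move to some L; otherwise it is L.
n=0: no move → L
n=1: no move → L
n=2: reaches L-position 0 → W
n=3: reaches L-position 1 → W
n=4: reaches L-position 0 → W
n=5: reaches L-position 1 → W
n=6: reaches L-position 0 → W
From 6, the L positions reachable in one move are: 0.

Remove 6, leaving 0.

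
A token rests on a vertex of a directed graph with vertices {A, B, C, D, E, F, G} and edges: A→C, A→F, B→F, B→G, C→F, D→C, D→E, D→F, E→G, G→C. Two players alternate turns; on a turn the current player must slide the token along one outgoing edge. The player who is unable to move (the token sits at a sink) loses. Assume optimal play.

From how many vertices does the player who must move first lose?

2

Positions with no move are L. A position that does have a move is losing for the player to move precisely when every available move leads to a winning position for the opponent. Fill in the labels:
Every edge goes from a vertex to one that appears earlier in the order F, C, G, E, D, A, B, so processing vertices in that order labels each vertex after all of its successors.
F: no outgoing edge → L
C: can move to F, which is L ⇒ W
G: the only move is to C(W), a W ⇒ L
E: can move to G, which is L ⇒ W
D: can move to F, which is L ⇒ W
A: can move to F, which is L ⇒ W
B: can move to G, which is L ⇒ W
The L vertices are F, G; that is 2 in all.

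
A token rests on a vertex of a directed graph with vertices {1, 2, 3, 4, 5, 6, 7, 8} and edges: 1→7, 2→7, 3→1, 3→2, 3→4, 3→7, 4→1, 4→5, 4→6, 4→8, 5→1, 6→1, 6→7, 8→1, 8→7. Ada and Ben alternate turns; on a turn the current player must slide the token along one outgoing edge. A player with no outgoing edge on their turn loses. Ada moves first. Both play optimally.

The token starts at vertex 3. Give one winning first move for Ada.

Positions with no move are L. A position that does have a move is losing for the player to move precisely when every available move leads to a winning position for the opponent. Fill in the labels:
Every edge goes from a vertex to one that appears earlier in the order 7, 1, 2, 8, 6, 5, 4, 3, so processing vertices in that order labels each vertex after all of its successors.
7: no outgoing edge → L
1: reaches L-position 7 → W
2: reaches L-position 7 → W
8: reaches L-position 7 → W
6: reaches L-position 7 → W
5: only reaches 1(W), which is W → L
4: reaches L-position 5 → W
3: reaches L-position 7 → W
From 3, the L positions reachable in one move are: 7.

Move to 7.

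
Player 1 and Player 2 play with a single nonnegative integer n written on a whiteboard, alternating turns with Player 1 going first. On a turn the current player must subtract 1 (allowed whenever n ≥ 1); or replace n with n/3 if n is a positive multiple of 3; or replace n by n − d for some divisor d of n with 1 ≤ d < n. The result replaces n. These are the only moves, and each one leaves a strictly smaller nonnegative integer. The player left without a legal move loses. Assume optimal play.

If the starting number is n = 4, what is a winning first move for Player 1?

Positions with no move are L. A position that does have a move is losing for the player to move precisely when every available move leads to a winning position for the opponent. Fill in the labels:
n=0: no move → L
n=1: W (go to 0, an L position)
n=2: L (sole option 1(W) is W)
n=3: W (go to 2, an L position)
n=4: W (go to 2, an L position)
From 4, the L positions reachable in one move are: 2.

Move to 2.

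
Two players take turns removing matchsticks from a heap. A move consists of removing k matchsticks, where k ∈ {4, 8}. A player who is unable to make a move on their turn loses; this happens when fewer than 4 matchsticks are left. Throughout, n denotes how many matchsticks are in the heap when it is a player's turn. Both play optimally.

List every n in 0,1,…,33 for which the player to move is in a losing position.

Use the standard recursion: the mover loses at a terminal position; elsewhere, the mover wins exactly when some move hands the opponent an L position.
n=0: no move → L
n=1: no move → L
n=2: no move → L
n=3: no move → L
n=4: →0(L), so W
n=5: →1(L), so W
n=6: →2(L), so W
n=7: →3(L), so W
n=8: →0(L), so W
n=9: →1(L), so W
n=10: →2(L), so W
n=11: →3(L), so W
n=12: →8(W), 4(W) — all W, so L
n=13: →9(W), 5(W) — all W, so L
n=14: →10(W), 6(W) — all W, so L
n=15: →11(W), 7(W) — all W, so L
n=16: →12(L), so W
n=17: →13(L), so W
n=18: →14(L), so W
n=19: →15(L), so W
n=20: →12(L), so W
n=21: →13(L), so W
n=22: →14(L), so W
n=23: →15(L), so W
n=24: →20(W), 16(W) — all W, so L
n=25: →21(W), 17(W) — all W, so L
n=26: →22(W), 18(W) — all W, so L
n=27: →23(W), 19(W) — all W, so L
n=28: →24(L), so W
n=29: →25(L), so W
n=30: →26(L), so W
n=31: →27(L), so W
n=32: →24(L), so W
n=33: →25(L), so W
The losing starting values of n are exactly the entries labelled L in this table (12 of them).

0, 1, 2, 3, 12, 13, 14, 15, 24, 25, 26, 27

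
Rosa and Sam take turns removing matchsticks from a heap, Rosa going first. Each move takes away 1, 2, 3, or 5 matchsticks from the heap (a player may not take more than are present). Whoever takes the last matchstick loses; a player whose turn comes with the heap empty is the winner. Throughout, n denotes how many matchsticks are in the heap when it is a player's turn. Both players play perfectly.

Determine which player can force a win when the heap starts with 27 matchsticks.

Use the standard recursion: the mover wins at a terminal position; elsewhere, the mover wins exactly when some move hands the opponent an L position.
n=0: no move; the opponent has just taken the last matchstick and therefore loses → W
n=1: →0(W) only, which is W, so L
n=2: →1(L), so W
n=3: →1(L), so W
n=4: →1(L), so W
n=5: →4(W), 3(W), 2(W), 0(W) — all W, so L
n=6: →5(L), so W
n=7: →5(L), so W
n=8: →5(L), so W
n=9: →8(W), 7(W), 6(W), 4(W) — all W, so L
n=10: →9(L), so W
n=11: →9(L), so W
n=12: →9(L), so W
n=13: →12(W), 11(W), 10(W), 8(W) — all W, so L
n=14: →13(L), so W
n=15: →13(L), so W
n=16: →13(L), so W
n=17: →16(W), 15(W), 14(W), 12(W) — all W, so L
n=18: →17(L), so W
n=19: →17(L), so W
n=20: →17(L), so W
n=21: →20(W), 19(W), 18(W), 16(W) — all W, so L
n=22: →21(L), so W
n=23: →21(L), so W
n=24: →21(L), so W
n=25: →24(W), 23(W), 22(W), 20(W) — all W, so L
n=26: →25(L), so W
n=27: →25(L), so W
The starting position 27 is W: Rosa should remove 2, leaving 25, handing over an L position.

Rosa wins.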